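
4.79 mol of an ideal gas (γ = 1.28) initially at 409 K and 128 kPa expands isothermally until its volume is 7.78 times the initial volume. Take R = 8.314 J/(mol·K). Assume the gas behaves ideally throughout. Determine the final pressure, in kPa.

V₁ = nRT₁/P₁ = 4.79×8.314×409/128 = 127 L.
Isothermal: T stays 409 K; PV = const ⇒ V₂ = 990 L, P₂ = 16.5 kPa.

16.5 kPa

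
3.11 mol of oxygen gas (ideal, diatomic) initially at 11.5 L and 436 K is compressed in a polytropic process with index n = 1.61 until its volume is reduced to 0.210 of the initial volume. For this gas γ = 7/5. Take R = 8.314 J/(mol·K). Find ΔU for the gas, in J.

P₁ = nRT₁/V₁ = 3.11×8.314×436/11.5 = 980 kPa.
Polytropic n=1.61: T₂ = T₁(V₁/V₂)^(n−1) = 436×(4.76)^0.61 = 1130 K; P₂ = P₁(V₁/V₂)^n = 12100 kPa.
For an ideal gas ΔU = nCvΔT with Cv = (5/2)R = 20.8 J/(mol·K).
ΔU = 3.11×20.8×(1130−436) = 44800 J.

44800 J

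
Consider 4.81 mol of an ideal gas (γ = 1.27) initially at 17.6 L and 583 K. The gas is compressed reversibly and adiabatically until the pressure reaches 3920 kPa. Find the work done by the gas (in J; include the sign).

-22400 J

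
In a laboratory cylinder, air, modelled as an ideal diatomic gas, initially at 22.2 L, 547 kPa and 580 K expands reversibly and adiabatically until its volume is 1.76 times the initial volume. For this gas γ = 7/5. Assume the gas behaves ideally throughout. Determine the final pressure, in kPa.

Adiabatic: TV^(γ−1) = const ⇒ T₂ = 580×(0.568)^0.400 = 463 K; PV^γ = const ⇒ P₂ = 248 kPa.

248 kPa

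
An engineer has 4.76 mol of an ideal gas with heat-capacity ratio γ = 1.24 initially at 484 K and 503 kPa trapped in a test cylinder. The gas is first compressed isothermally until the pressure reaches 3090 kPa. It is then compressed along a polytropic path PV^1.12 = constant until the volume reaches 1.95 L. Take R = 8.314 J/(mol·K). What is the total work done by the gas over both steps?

-58500 J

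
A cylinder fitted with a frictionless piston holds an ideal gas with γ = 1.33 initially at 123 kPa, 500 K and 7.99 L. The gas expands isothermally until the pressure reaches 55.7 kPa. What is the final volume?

Isothermal: T stays 500 K; PV = const ⇒ V₂ = 17.6 L, P₂ = 55.7 kPa.

17.6 L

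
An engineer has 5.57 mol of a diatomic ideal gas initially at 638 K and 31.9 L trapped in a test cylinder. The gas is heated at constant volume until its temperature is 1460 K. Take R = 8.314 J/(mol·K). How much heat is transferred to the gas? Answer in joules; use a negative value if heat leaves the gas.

P₁ = nRT₁/V₁ = 5.57×8.314×638/31.9 = 926 kPa.
Isochoric: V stays 31.9 L; P/T = const ⇒ T₂ = 1460 K, P₂ = 2120 kPa.
W = 0 (no volume change).
ΔU = nCvΔT = 5.57×20.8×(1460−638) = 95200 J.
Q = ΔU = 95200 J.

95200 J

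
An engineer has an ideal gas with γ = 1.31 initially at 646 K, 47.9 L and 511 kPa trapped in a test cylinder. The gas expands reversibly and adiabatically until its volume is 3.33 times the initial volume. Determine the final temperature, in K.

Adiabatic: TV^(γ−1) = const ⇒ T₂ = 646×(0.300)^0.310 = 445 K; PV^γ = const ⇒ P₂ = 106 kPa.

445 K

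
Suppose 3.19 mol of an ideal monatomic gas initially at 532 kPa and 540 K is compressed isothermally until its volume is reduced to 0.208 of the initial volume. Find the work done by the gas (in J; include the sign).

V₁ = nRT₁/P₁ = 3.19×8.314×540/532 = 26.9 L.
Isothermal: T stays 540 K; PV = const ⇒ V₂ = 5.60 L, P₂ = 2560 kPa.
W = nRT ln(V₂/V₁) = 3.19×8.314×540×ln(0.208) = -22500 J.

-22500 J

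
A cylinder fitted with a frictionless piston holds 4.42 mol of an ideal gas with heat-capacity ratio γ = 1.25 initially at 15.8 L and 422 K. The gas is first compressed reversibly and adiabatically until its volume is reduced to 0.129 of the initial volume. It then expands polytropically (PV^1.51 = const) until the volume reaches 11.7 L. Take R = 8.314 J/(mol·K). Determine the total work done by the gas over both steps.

P₁ = nRT₁/V₁ = 4.42×8.314×422/15.8 = 981 kPa.
Step 1 — Adiabatic: TV^(γ−1) = const ⇒ T₂ = 422×(7.75)^0.250 = 704 K; PV^γ = const ⇒ P₂ = 12700 kPa.
ΔU = nCvΔT = 4.42×33.3×(704−422) = 41500 J.
Q = 0 for an adiabatic process, so W = −ΔU = -41500 J.
State after step 1: P = 12700 kPa, V = 2.04 L, T = 704 K.
Step 2 — Polytropic n=1.51: T₂ = T₁(V₁/V₂)^(n−1) = 704×(0.174)^0.51 = 289 K; P₂ = P₁(V₁/V₂)^n = 907 kPa.
W = (P₁V₁−P₂V₂)/(n−1) = (12700×2.04−907×11.7)/0.51 = 29900 J.
ΔU = nCvΔT = 4.42×33.3×(289−704) = -61100 J.
Q = ΔU + W = -31100 J.
Net over both steps: W = -11500 J, Q = -31100 J, ΔU = -19600 J.

-11500 J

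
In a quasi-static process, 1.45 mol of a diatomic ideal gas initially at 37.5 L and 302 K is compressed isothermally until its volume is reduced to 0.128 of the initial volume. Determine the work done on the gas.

7480 J

P₁ = nRT₁/V₁ = 1.45×8.314×302/37.5 = 97.1 kPa.
Isothermal: T stays 302 K; PV = const ⇒ V₂ = 4.80 L, P₂ = 758 kPa.
W = nRT ln(V₂/V₁) = 1.45×8.314×302×ln(0.128) = -7480 J.
Work done on the gas = −W_by = 7480 J.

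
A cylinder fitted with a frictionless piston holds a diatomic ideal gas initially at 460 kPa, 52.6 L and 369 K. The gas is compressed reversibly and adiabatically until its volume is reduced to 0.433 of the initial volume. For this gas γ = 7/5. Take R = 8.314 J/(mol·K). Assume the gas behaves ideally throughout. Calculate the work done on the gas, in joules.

n = P₁V₁/(RT₁) = 460×52.6/(8.314×369) = 7.89 mol.
Adiabatic: TV^(γ−1) = const ⇒ T₂ = 369×(2.31)^0.400 = 516 K; PV^γ = const ⇒ P₂ = 1480 kPa.
ΔU = nCvΔT = 7.89×20.8×(516−369) = 24100 J.
Q = 0 for an adiabatic process, so W = −ΔU = -24100 J.
Work done on the gas = −W_by = 24100 J.

24100 J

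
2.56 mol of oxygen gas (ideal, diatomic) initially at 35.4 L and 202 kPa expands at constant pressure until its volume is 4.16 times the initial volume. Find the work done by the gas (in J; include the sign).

22600 J

T₁ = P₁V₁/(nR) = 202×35.4/(2.56×8.314) = 336 K.
Isobaric: P stays 202 kPa; V/T = const ⇒ T₂ = 1400 K, V₂ = 147 L.
W = PΔV = 202×(147−35.4) kPa·L = 22600 J.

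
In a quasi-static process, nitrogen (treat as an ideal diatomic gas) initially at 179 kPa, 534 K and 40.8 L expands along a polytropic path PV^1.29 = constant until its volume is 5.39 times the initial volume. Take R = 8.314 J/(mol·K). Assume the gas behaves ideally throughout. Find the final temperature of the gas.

328 K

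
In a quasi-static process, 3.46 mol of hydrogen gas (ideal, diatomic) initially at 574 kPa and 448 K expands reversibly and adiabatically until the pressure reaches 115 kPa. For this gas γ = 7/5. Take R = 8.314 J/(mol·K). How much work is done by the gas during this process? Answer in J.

11900 J

V₁ = nRT₁/P₁ = 3.46×8.314×448/574 = 22.5 L.
Adiabatic: T₂/T₁ = (P₂/P₁)^((γ−1)/γ) ⇒ T₂ = 448×(0.200)^0.286 = 283 K; V₂ = 70.8 L.
ΔU = nCvΔT = 3.46×20.8×(283−448) = -11900 J.
Q = 0 for an adiabatic process, so W = −ΔU = 11900 J.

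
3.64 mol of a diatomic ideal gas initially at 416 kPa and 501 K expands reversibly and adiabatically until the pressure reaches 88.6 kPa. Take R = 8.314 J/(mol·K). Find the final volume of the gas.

V₁ = nRT₁/P₁ = 3.64×8.314×501/416 = 36.4 L.
Adiabatic: T₂/T₁ = (P₂/P₁)^((γ−1)/γ) ⇒ T₂ = 501×(0.213)^0.286 = 322 K; V₂ = 110 L.

110 L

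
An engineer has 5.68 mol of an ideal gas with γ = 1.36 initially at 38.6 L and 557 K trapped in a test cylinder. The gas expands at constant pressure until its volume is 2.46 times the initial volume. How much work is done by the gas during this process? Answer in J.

P₁ = nRT₁/V₁ = 5.68×8.314×557/38.6 = 681 kPa.
Isobaric: P stays 681 kPa; V/T = const ⇒ T₂ = 1370 K, V₂ = 95.0 L.
W = PΔV = 681×(95.0−38.6) kPa·L = 38400 J.

38400 J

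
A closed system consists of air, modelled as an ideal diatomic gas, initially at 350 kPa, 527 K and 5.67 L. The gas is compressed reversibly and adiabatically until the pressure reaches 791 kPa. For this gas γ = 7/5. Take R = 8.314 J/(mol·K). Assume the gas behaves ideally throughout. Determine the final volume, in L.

Adiabatic: T₂/T₁ = (P₂/P₁)^((γ−1)/γ) ⇒ T₂ = 527×(2.26)^0.286 = 665 K; V₂ = 3.17 L.

3.17 L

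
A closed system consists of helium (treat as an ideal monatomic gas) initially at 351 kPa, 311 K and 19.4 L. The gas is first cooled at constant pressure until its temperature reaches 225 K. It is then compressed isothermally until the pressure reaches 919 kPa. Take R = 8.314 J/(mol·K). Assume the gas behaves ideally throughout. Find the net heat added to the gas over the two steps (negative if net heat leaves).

n = P₁V₁/(RT₁) = 351×19.4/(8.314×311) = 2.63 mol.
Step 1 — Isobaric: P stays 351 kPa; V/T = const ⇒ T₂ = 225 K, V₂ = 14.0 L.
W = PΔV = 351×(14.0−19.4) kPa·L = -1880 J.
ΔU = nCvΔT = 2.63×12.5×(225−311) = -2820 J.
Q = ΔU + W = nCpΔT = -4710 J.
State after step 1: P = 351 kPa, V = 14.0 L, T = 225 K.
Step 2 — Isothermal: T stays 225 K; PV = const ⇒ V₂ = 5.36 L, P₂ = 919 kPa.
ΔU = 0 (ideal gas, T constant).
W = nRT ln(V₂/V₁) = 2.63×8.314×225×ln(0.382) = -4740 J.
Q = ΔU + W = -4740 J.
Net over both steps: W = -6620 J, Q = -9450 J, ΔU = -2820 J.

-9450 J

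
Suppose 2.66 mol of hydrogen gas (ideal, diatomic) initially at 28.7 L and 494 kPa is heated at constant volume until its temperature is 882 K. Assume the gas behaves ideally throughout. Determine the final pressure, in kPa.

680 kPa

T₁ = P₁V₁/(nR) = 494×28.7/(2.66×8.314) = 641 K.
Isochoric: V stays 28.7 L; P/T = const ⇒ T₂ = 882 K, P₂ = 680 kPa.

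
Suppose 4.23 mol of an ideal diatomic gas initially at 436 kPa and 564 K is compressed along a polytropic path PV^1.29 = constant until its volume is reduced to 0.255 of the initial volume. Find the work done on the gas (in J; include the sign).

33300 J

V₁ = nRT₁/P₁ = 4.23×8.314×564/436 = 45.5 L.
Polytropic n=1.29: T₂ = T₁(V₁/V₂)^(n−1) = 564×(3.92)^0.29 = 838 K; P₂ = P₁(V₁/V₂)^n = 2540 kPa.
W = (P₁V₁−P₂V₂)/(n−1) = (436×45.5−2540×11.6)/0.29 = -33300 J.
Work done on the gas = −W_by = 33300 J.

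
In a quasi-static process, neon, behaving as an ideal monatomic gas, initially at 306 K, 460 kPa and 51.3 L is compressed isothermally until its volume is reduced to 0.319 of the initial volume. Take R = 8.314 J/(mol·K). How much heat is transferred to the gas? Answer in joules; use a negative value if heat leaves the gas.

-27000 J

n = P₁V₁/(RT₁) = 460×51.3/(8.314×306) = 9.28 mol.
Isothermal: T stays 306 K; PV = const ⇒ V₂ = 16.4 L, P₂ = 1440 kPa.
ΔU = 0 (ideal gas, T constant).
W = nRT ln(V₂/V₁) = 9.28×8.314×306×ln(0.319) = -27000 J.
Q = ΔU + W = -27000 J.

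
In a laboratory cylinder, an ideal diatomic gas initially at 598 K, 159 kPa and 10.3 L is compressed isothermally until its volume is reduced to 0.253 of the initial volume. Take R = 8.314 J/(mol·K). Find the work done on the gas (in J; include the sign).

2250 J

n = P₁V₁/(RT₁) = 159×10.3/(8.314×598) = 0.329 mol.
Isothermal: T stays 598 K; PV = const ⇒ V₂ = 2.61 L, P₂ = 628 kPa.
W = nRT ln(V₂/V₁) = 0.329×8.314×598×ln(0.253) = -2250 J.
Work done on the gas = −W_by = 2250 J.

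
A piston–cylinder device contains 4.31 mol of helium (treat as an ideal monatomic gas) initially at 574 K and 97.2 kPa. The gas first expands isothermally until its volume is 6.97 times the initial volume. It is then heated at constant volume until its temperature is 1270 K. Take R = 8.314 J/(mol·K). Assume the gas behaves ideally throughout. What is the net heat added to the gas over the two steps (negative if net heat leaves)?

V₁ = nRT₁/P₁ = 4.31×8.314×574/97.2 = 212 L.
Step 1 — Isothermal: T stays 574 K; PV = const ⇒ V₂ = 1470 L, P₂ = 13.9 kPa.
ΔU = 0 (ideal gas, T constant).
W = nRT ln(V₂/V₁) = 4.31×8.314×574×ln(6.97) = 39900 J.
Q = ΔU + W = 39900 J.
State after step 1: P = 13.9 kPa, V = 1470 L, T = 574 K.
Step 2 — Isochoric: V stays 1470 L; P/T = const ⇒ T₂ = 1270 K, P₂ = 30.9 kPa.
W = 0 (no volume change).
ΔU = nCvΔT = 4.31×12.5×(1270−574) = 37400 J.
Q = ΔU = 37400 J.
Net over both steps: W = 39900 J, Q = 77300 J, ΔU = 37400 J.

77300 J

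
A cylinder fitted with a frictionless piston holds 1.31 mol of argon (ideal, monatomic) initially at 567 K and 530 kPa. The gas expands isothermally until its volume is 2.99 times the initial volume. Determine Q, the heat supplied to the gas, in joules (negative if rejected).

V₁ = nRT₁/P₁ = 1.31×8.314×567/530 = 11.7 L.
Isothermal: T stays 567 K; PV = const ⇒ V₂ = 34.8 L, P₂ = 177 kPa.
ΔU = 0 (ideal gas, T constant).
W = nRT ln(V₂/V₁) = 1.31×8.314×567×ln(2.99) = 6760 J.
Q = ΔU + W = 6760 J.

6760 J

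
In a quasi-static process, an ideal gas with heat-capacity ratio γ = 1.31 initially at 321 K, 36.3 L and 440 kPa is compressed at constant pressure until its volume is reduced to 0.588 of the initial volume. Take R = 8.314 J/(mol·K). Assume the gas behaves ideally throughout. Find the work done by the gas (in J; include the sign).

n = P₁V₁/(RT₁) = 440×36.3/(8.314×321) = 5.98 mol.
Isobaric: P stays 440 kPa; V/T = const ⇒ T₂ = 189 K, V₂ = 21.3 L.
W = PΔV = 440×(21.3−36.3) kPa·L = -6580 J.

-6580 J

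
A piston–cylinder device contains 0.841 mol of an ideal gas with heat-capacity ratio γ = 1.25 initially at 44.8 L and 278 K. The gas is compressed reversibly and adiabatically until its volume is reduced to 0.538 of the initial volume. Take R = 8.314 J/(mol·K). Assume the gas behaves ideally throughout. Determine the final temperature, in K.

325 K

P₁ = nRT₁/V₁ = 0.841×8.314×278/44.8 = 43.4 kPa.
Adiabatic: TV^(γ−1) = const ⇒ T₂ = 278×(1.86)^0.250 = 325 K; PV^γ = const ⇒ P₂ = 94.2 kPa.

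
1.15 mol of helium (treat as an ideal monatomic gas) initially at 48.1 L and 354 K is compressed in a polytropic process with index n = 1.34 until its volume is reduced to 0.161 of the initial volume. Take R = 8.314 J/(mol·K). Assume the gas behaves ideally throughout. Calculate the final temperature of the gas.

659 K

P₁ = nRT₁/V₁ = 1.15×8.314×354/48.1 = 70.4 kPa.
Polytropic n=1.34: T₂ = T₁(V₁/V₂)^(n−1) = 354×(6.21)^0.34 = 659 K; P₂ = P₁(V₁/V₂)^n = 813 kPa.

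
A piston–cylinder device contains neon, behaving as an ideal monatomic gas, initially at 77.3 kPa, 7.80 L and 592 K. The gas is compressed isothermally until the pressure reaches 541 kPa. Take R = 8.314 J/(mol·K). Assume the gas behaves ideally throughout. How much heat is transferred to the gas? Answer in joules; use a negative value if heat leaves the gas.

n = P₁V₁/(RT₁) = 77.3×7.80/(8.314×592) = 0.123 mol.
Isothermal: T stays 592 K; PV = const ⇒ V₂ = 1.11 L, P₂ = 541 kPa.
ΔU = 0 (ideal gas, T constant).
W = nRT ln(V₂/V₁) = 0.123×8.314×592×ln(0.143) = -1170 J.
Q = ΔU + W = -1170 J.

-1170 J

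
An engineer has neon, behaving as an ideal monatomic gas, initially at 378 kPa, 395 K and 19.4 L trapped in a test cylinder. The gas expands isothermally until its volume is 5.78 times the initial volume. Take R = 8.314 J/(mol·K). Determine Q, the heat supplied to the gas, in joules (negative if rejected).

12900 J

n = P₁V₁/(RT₁) = 378×19.4/(8.314×395) = 2.23 mol.
Isothermal: T stays 395 K; PV = const ⇒ V₂ = 112 L, P₂ = 65.4 kPa.
ΔU = 0 (ideal gas, T constant).
W = nRT ln(V₂/V₁) = 2.23×8.314×395×ln(5.78) = 12900 J.
Q = ΔU + W = 12900 J.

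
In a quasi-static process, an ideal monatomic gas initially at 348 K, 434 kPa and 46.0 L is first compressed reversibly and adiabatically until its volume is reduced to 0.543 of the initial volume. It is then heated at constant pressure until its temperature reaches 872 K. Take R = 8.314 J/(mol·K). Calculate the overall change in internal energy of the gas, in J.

45100 J

n = P₁V₁/(RT₁) = 434×46.0/(8.314×348) = 6.90 mol.
Step 1 — Adiabatic: TV^(γ−1) = const ⇒ T₂ = 348×(1.84)^0.667 = 523 K; PV^γ = const ⇒ P₂ = 1200 kPa.
ΔU = nCvΔT = 6.90×12.5×(523−348) = 15000 J.
Q = 0 for an adiabatic process, so W = −ΔU = -15000 J.
State after step 1: P = 1200 kPa, V = 25.0 L, T = 523 K.
Step 2 — Isobaric: P stays 1200 kPa; V/T = const ⇒ T₂ = 872 K, V₂ = 41.7 L.
W = PΔV = 1200×(41.7−25.0) kPa·L = 20000 J.
ΔU = nCvΔT = 6.90×12.5×(872−523) = 30000 J.
Q = ΔU + W = nCpΔT = 50100 J.
Net over both steps: W = 4980 J, Q = 50100 J, ΔU = 45100 J.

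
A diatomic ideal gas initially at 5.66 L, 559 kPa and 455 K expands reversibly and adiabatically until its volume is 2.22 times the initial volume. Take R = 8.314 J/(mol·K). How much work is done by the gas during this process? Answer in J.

2160 J

n = P₁V₁/(RT₁) = 559×5.66/(8.314×455) = 0.836 mol.
Adiabatic: TV^(γ−1) = const ⇒ T₂ = 455×(0.450)^0.400 = 331 K; PV^γ = const ⇒ P₂ = 183 kPa.
ΔU = nCvΔT = 0.836×20.8×(331−455) = -2160 J.
Q = 0 for an adiabatic process, so W = −ΔU = 2160 J.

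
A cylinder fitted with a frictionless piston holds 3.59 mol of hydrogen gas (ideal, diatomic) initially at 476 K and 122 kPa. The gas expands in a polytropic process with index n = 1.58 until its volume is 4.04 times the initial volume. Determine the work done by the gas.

V₁ = nRT₁/P₁ = 3.59×8.314×476/122 = 116 L.
Polytropic n=1.58: T₂ = T₁(V₁/V₂)^(n−1) = 476×(0.248)^0.58 = 212 K; P₂ = P₁(V₁/V₂)^n = 13.4 kPa.
W = (P₁V₁−P₂V₂)/(n−1) = (122×116−13.4×470)/0.58 = 13600 J.

13600 J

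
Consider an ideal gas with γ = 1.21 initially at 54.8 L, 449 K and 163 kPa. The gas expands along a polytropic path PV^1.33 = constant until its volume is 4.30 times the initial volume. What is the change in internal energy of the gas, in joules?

n = P₁V₁/(RT₁) = 163×54.8/(8.314×449) = 2.39 mol.
Polytropic n=1.33: T₂ = T₁(V₁/V₂)^(n−1) = 449×(0.233)^0.33 = 277 K; P₂ = P₁(V₁/V₂)^n = 23.4 kPa.
For an ideal gas ΔU = nCvΔT with Cv = R/(γ−1) = 39.6 J/(mol·K).
ΔU = 2.39×39.6×(277−449) = -16300 J.

-16300 J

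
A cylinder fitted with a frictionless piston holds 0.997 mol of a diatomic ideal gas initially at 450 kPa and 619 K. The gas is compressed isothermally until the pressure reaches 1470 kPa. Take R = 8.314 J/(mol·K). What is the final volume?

V₁ = nRT₁/P₁ = 0.997×8.314×619/450 = 11.4 L.
Isothermal: T stays 619 K; PV = const ⇒ V₂ = 3.49 L, P₂ = 1470 kPa.

3.49 L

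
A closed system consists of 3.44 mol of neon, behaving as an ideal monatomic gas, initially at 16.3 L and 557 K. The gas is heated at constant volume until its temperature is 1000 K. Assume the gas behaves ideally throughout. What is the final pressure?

P₁ = nRT₁/V₁ = 3.44×8.314×557/16.3 = 977 kPa.
Isochoric: V stays 16.3 L; P/T = const ⇒ T₂ = 1000 K, P₂ = 1750 kPa.

1750 kPa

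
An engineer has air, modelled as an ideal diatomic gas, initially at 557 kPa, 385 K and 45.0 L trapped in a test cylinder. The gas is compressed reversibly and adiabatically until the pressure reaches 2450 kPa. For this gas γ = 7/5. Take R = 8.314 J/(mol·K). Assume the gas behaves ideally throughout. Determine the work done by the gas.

n = P₁V₁/(RT₁) = 557×45.0/(8.314×385) = 7.83 mol.
Adiabatic: T₂/T₁ = (P₂/P₁)^((γ−1)/γ) ⇒ T₂ = 385×(4.40)^0.286 = 588 K; V₂ = 15.6 L.
ΔU = nCvΔT = 7.83×20.8×(588−385) = 33000 J.
Q = 0 for an adiabatic process, so W = −ΔU = -33000 J.

-33000 J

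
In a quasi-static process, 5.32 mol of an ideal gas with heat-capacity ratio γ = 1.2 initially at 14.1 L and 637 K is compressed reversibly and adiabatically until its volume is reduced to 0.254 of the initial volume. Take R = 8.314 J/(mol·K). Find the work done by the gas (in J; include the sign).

P₁ = nRT₁/V₁ = 5.32×8.314×637/14.1 = 2000 kPa.
Adiabatic: TV^(γ−1) = const ⇒ T₂ = 637×(3.94)^0.200 = 838 K; PV^γ = const ⇒ P₂ = 10300 kPa.
ΔU = nCvΔT = 5.32×41.6×(838−637) = 44400 J.
Q = 0 for an adiabatic process, so W = −ΔU = -44400 J.

-44400 J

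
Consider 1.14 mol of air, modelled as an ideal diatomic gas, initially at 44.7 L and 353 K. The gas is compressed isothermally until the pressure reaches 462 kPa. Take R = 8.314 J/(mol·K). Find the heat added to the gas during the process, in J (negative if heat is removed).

P₁ = nRT₁/V₁ = 1.14×8.314×353/44.7 = 74.8 kPa.
Isothermal: T stays 353 K; PV = const ⇒ V₂ = 7.24 L, P₂ = 462 kPa.
ΔU = 0 (ideal gas, T constant).
W = nRT ln(V₂/V₁) = 1.14×8.314×353×ln(0.162) = -6090 J.
Q = ΔU + W = -6090 J.

-6090 J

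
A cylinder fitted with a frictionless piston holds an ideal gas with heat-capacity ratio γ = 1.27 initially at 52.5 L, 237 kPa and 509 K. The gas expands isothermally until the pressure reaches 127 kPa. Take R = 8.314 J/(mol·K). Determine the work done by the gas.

n = P₁V₁/(RT₁) = 237×52.5/(8.314×509) = 2.94 mol.
Isothermal: T stays 509 K; PV = const ⇒ V₂ = 98.0 L, P₂ = 127 kPa.
W = nRT ln(V₂/V₁) = 2.94×8.314×509×ln(1.87) = 7760 J.

7760 J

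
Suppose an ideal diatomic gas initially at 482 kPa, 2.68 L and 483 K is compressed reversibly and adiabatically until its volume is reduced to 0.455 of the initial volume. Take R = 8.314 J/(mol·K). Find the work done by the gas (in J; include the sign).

-1200 J

n = P₁V₁/(RT₁) = 482×2.68/(8.314×483) = 0.322 mol.
Adiabatic: TV^(γ−1) = const ⇒ T₂ = 483×(2.20)^0.400 = 662 K; PV^γ = const ⇒ P₂ = 1450 kPa.
ΔU = nCvΔT = 0.322×20.8×(662−483) = 1200 J.
Q = 0 for an adiabatic process, so W = −ΔU = -1200 J.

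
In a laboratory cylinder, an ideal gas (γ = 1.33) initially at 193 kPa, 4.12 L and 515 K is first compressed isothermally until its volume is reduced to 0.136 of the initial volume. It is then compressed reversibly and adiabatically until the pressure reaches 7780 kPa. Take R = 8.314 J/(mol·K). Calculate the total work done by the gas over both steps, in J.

-2850 J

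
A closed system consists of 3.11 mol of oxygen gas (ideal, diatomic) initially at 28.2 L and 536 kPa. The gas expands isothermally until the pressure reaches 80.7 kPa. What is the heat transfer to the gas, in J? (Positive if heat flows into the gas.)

T₁ = P₁V₁/(nR) = 536×28.2/(3.11×8.314) = 585 K.
Isothermal: T stays 585 K; PV = const ⇒ V₂ = 187 L, P₂ = 80.7 kPa.
ΔU = 0 (ideal gas, T constant).
W = nRT ln(V₂/V₁) = 3.11×8.314×585×ln(6.64) = 28600 J.
Q = ΔU + W = 28600 J.

28600 J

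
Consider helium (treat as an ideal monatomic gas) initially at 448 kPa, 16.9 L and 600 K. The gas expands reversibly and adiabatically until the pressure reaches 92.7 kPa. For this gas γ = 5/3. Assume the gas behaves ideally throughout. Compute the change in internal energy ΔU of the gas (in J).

n = P₁V₁/(RT₁) = 448×16.9/(8.314×600) = 1.52 mol.
Adiabatic: T₂/T₁ = (P₂/P₁)^((γ−1)/γ) ⇒ T₂ = 600×(0.207)^0.400 = 320 K; V₂ = 43.5 L.
For an ideal gas ΔU = nCvΔT with Cv = (3/2)R = 12.5 J/(mol·K).
ΔU = 1.52×12.5×(320−600) = -5310 J.

-5310 J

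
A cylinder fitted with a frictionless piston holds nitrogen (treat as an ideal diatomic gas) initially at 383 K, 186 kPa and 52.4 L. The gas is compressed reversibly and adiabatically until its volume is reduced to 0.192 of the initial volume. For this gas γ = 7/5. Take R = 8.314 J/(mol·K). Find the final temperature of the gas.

Adiabatic: TV^(γ−1) = const ⇒ T₂ = 383×(5.21)^0.400 = 741 K; PV^γ = const ⇒ P₂ = 1870 kPa.

741 K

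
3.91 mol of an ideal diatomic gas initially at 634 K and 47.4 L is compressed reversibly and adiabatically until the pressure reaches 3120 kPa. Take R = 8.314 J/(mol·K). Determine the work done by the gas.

-39000 J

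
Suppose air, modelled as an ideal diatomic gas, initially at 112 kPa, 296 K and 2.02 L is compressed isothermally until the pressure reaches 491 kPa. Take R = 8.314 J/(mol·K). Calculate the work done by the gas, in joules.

-334 J

n = P₁V₁/(RT₁) = 112×2.02/(8.314×296) = 0.0919 mol.
Isothermal: T stays 296 K; PV = const ⇒ V₂ = 0.461 L, P₂ = 491 kPa.
W = nRT ln(V₂/V₁) = 0.0919×8.314×296×ln(0.228) = -334 J.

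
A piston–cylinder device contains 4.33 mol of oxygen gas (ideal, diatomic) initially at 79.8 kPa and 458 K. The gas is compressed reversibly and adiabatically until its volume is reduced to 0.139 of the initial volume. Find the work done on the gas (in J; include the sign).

49500 J

V₁ = nRT₁/P₁ = 4.33×8.314×458/79.8 = 207 L.
Adiabatic: TV^(γ−1) = const ⇒ T₂ = 458×(7.19)^0.400 = 1010 K; PV^γ = const ⇒ P₂ = 1260 kPa.
ΔU = nCvΔT = 4.33×20.8×(1010−458) = 49500 J.
Q = 0 for an adiabatic process, so W = −ΔU = -49500 J.
Work done on the gas = −W_by = 49500 J.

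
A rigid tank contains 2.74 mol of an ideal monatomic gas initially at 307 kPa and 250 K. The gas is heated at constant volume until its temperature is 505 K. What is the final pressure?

V₁ = nRT₁/P₁ = 2.74×8.314×250/307 = 18.6 L.
Isochoric: V stays 18.6 L; P/T = const ⇒ T₂ = 505 K, P₂ = 620 kPa.

620 kPa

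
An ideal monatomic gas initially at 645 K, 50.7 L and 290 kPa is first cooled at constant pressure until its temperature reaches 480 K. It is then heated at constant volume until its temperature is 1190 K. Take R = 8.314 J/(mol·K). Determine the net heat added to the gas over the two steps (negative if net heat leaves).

14900 J

n = P₁V₁/(RT₁) = 290×50.7/(8.314×645) = 2.74 mol.
Step 1 — Isobaric: P stays 290 kPa; V/T = const ⇒ T₂ = 480 K, V₂ = 37.7 L.
W = PΔV = 290×(37.7−50.7) kPa·L = -3760 J.
ΔU = nCvΔT = 2.74×12.5×(480−645) = -5640 J.
Q = ΔU + W = nCpΔT = -9400 J.
State after step 1: P = 290 kPa, V = 37.7 L, T = 480 K.
Step 2 — Isochoric: V stays 37.7 L; P/T = const ⇒ T₂ = 1190 K, P₂ = 719 kPa.
W = 0 (no volume change).
ΔU = nCvΔT = 2.74×12.5×(1190−480) = 24300 J.
Q = ΔU = 24300 J.
Net over both steps: W = -3760 J, Q = 14900 J, ΔU = 18600 J.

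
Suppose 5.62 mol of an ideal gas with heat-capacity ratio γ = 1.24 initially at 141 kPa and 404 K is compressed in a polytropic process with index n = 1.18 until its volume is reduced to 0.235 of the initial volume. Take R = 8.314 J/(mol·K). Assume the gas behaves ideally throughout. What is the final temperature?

524 K

V₁ = nRT₁/P₁ = 5.62×8.314×404/141 = 134 L.
Polytropic n=1.18: T₂ = T₁(V₁/V₂)^(n−1) = 404×(4.26)^0.18 = 524 K; P₂ = P₁(V₁/V₂)^n = 779 kPa.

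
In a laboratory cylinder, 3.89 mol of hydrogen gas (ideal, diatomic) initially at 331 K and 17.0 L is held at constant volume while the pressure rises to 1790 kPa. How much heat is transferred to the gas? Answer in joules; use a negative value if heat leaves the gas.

P₁ = nRT₁/V₁ = 3.89×8.314×331/17.0 = 630 kPa.
Isochoric: V stays 17.0 L; P/T = const ⇒ T₂ = 941 K, P₂ = 1790 kPa.
W = 0 (no volume change).
ΔU = nCvΔT = 3.89×20.8×(941−331) = 49300 J.
Q = ΔU = 49300 J.

49300 J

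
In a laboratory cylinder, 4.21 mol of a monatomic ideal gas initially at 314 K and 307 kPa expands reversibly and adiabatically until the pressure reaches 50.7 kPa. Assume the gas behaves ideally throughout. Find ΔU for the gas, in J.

V₁ = nRT₁/P₁ = 4.21×8.314×314/307 = 35.8 L.
Adiabatic: T₂/T₁ = (P₂/P₁)^((γ−1)/γ) ⇒ T₂ = 314×(0.165)^0.400 = 153 K; V₂ = 105 L.
For an ideal gas ΔU = nCvΔT with Cv = (3/2)R = 12.5 J/(mol·K).
ΔU = 4.21×12.5×(153−314) = -8460 J.

-8460 J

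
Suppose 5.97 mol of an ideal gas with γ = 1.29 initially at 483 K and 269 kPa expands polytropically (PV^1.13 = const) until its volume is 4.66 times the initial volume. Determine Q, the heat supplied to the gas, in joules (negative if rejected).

18400 J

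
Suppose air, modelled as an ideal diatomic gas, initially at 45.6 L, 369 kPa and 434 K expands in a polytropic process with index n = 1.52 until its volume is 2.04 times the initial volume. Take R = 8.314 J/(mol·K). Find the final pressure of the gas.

125 kPa

Polytropic n=1.52: T₂ = T₁(V₁/V₂)^(n−1) = 434×(0.490)^0.52 = 300 K; P₂ = P₁(V₁/V₂)^n = 125 kPa.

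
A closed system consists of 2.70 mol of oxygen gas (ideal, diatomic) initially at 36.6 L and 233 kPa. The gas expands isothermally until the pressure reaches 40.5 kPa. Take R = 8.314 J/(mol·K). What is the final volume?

211 L

T₁ = P₁V₁/(nR) = 233×36.6/(2.70×8.314) = 380 K.
Isothermal: T stays 380 K; PV = const ⇒ V₂ = 211 L, P₂ = 40.5 kPa.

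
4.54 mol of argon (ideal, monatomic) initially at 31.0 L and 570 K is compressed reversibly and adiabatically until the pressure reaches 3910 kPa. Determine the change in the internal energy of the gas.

32200 J

P₁ = nRT₁/V₁ = 4.54×8.314×570/31.0 = 694 kPa.
Adiabatic: T₂/T₁ = (P₂/P₁)^((γ−1)/γ) ⇒ T₂ = 570×(5.63)^0.400 = 1140 K; V₂ = 11.0 L.
For an ideal gas ΔU = nCvΔT with Cv = (3/2)R = 12.5 J/(mol·K).
ΔU = 4.54×12.5×(1140−570) = 32200 J.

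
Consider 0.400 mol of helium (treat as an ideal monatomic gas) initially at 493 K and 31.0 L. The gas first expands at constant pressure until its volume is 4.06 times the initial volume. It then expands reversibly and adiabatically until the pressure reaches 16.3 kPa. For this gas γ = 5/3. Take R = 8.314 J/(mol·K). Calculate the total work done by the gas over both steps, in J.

P₁ = nRT₁/V₁ = 0.400×8.314×493/31.0 = 52.9 kPa.
Step 1 — Isobaric: P stays 52.9 kPa; V/T = const ⇒ T₂ = 2000 K, V₂ = 126 L.
W = PΔV = 52.9×(126−31.0) kPa·L = 5020 J.
ΔU = nCvΔT = 0.400×12.5×(2000−493) = 7530 J.
Q = ΔU + W = nCpΔT = 12500 J.
State after step 1: P = 52.9 kPa, V = 126 L, T = 2000 K.
Step 2 — Adiabatic: T₂/T₁ = (P₂/P₁)^((γ−1)/γ) ⇒ T₂ = 2000×(0.308)^0.400 = 1250 K; V₂ = 255 L.
ΔU = nCvΔT = 0.400×12.5×(1250−2000) = -3750 J.
Q = 0 for an adiabatic process, so W = −ΔU = 3750 J.
Net over both steps: W = 8770 J, Q = 12500 J, ΔU = 3780 J.

8770 J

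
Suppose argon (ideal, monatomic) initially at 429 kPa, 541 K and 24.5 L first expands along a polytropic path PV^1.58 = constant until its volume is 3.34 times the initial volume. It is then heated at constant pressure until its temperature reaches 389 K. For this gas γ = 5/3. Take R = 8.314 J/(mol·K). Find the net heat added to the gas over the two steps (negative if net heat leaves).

n = P₁V₁/(RT₁) = 429×24.5/(8.314×541) = 2.34 mol.
Step 1 — Polytropic n=1.58: T₂ = T₁(V₁/V₂)^(n−1) = 541×(0.299)^0.58 = 269 K; P₂ = P₁(V₁/V₂)^n = 63.8 kPa.
W = (P₁V₁−P₂V₂)/(n−1) = (429×24.5−63.8×81.8)/0.58 = 9120 J.
ΔU = nCvΔT = 2.34×12.5×(269−541) = -7930 J.
Q = ΔU + W = 1190 J.
State after step 1: P = 63.8 kPa, V = 81.8 L, T = 269 K.
Step 2 — Isobaric: P stays 63.8 kPa; V/T = const ⇒ T₂ = 389 K, V₂ = 118 L.
W = PΔV = 63.8×(118−81.8) kPa·L = 2340 J.
ΔU = nCvΔT = 2.34×12.5×(389−269) = 3500 J.
Q = ΔU + W = nCpΔT = 5840 J.
Net over both steps: W = 11500 J, Q = 7020 J, ΔU = -4430 J.

7020 J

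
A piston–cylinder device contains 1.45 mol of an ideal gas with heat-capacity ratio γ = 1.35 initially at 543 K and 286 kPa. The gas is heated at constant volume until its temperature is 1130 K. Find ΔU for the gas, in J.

20200 J

V₁ = nRT₁/P₁ = 1.45×8.314×543/286 = 22.9 L.
Isochoric: V stays 22.9 L; P/T = const ⇒ T₂ = 1130 K, P₂ = 595 kPa.
For an ideal gas ΔU = nCvΔT with Cv = R/(γ−1) = 23.8 J/(mol·K).
ΔU = 1.45×23.8×(1130−543) = 20200 J.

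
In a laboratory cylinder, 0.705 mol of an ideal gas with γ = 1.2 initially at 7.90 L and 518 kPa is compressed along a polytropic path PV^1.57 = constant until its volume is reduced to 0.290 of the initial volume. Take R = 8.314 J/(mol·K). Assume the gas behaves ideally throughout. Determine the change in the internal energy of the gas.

21000 J

T₁ = P₁V₁/(nR) = 518×7.90/(0.705×8.314) = 698 K.
Polytropic n=1.57: T₂ = T₁(V₁/V₂)^(n−1) = 698×(3.45)^0.57 = 1410 K; P₂ = P₁(V₁/V₂)^n = 3620 kPa.
For an ideal gas ΔU = nCvΔT with Cv = R/(γ−1) = 41.6 J/(mol·K).
ΔU = 0.705×41.6×(1410−698) = 21000 J.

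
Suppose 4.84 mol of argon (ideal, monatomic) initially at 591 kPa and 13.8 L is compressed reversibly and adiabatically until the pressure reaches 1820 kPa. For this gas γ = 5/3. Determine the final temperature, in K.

318 K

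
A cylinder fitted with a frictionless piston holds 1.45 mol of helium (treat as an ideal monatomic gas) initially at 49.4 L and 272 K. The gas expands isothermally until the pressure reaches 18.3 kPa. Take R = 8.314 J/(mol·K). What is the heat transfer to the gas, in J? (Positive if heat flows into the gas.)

P₁ = nRT₁/V₁ = 1.45×8.314×272/49.4 = 66.4 kPa.
Isothermal: T stays 272 K; PV = const ⇒ V₂ = 179 L, P₂ = 18.3 kPa.
ΔU = 0 (ideal gas, T constant).
W = nRT ln(V₂/V₁) = 1.45×8.314×272×ln(3.63) = 4220 J.
Q = ΔU + W = 4220 J.

4220 J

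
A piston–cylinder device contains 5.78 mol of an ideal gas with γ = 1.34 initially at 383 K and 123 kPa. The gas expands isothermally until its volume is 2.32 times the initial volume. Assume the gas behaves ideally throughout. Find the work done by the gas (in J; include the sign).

15500 J

V₁ = nRT₁/P₁ = 5.78×8.314×383/123 = 150 L.
Isothermal: T stays 383 K; PV = const ⇒ V₂ = 347 L, P₂ = 53.0 kPa.
W = nRT ln(V₂/V₁) = 5.78×8.314×383×ln(2.32) = 15500 J.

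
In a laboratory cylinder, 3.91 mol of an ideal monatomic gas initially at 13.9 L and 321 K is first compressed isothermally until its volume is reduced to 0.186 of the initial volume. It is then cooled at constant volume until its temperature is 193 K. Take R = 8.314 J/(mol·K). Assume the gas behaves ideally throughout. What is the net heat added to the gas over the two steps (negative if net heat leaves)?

P₁ = nRT₁/V₁ = 3.91×8.314×321/13.9 = 751 kPa.
Step 1 — Isothermal: T stays 321 K; PV = const ⇒ V₂ = 2.59 L, P₂ = 4040 kPa.
ΔU = 0 (ideal gas, T constant).
W = nRT ln(V₂/V₁) = 3.91×8.314×321×ln(0.186) = -17600 J.
Q = ΔU + W = -17600 J.
State after step 1: P = 4040 kPa, V = 2.59 L, T = 321 K.
Step 2 — Isochoric: V stays 2.59 L; P/T = const ⇒ T₂ = 193 K, P₂ = 2430 kPa.
W = 0 (no volume change).
ΔU = nCvΔT = 3.91×12.5×(193−321) = -6240 J.
Q = ΔU = -6240 J.
Net over both steps: W = -17600 J, Q = -23800 J, ΔU = -6240 J.

-23800 J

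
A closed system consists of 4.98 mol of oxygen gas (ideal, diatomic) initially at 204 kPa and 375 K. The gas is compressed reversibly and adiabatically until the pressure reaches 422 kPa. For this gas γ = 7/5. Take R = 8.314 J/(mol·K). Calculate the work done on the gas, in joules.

8960 J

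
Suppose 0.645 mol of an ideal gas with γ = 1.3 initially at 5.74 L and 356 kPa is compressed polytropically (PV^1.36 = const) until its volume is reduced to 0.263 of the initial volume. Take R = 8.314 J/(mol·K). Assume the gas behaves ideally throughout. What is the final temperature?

616 K

T₁ = P₁V₁/(nR) = 356×5.74/(0.645×8.314) = 381 K.
Polytropic n=1.36: T₂ = T₁(V₁/V₂)^(n−1) = 381×(3.80)^0.36 = 616 K; P₂ = P₁(V₁/V₂)^n = 2190 kPa.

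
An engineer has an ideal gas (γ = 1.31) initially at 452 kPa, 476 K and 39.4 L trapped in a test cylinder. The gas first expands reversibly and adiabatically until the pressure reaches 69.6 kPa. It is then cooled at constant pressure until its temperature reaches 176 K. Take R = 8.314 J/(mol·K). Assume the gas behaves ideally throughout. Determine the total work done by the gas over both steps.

n = P₁V₁/(RT₁) = 452×39.4/(8.314×476) = 4.50 mol.
Step 1 — Adiabatic: T₂/T₁ = (P₂/P₁)^((γ−1)/γ) ⇒ T₂ = 476×(0.154)^0.237 = 306 K; V₂ = 164 L.
ΔU = nCvΔT = 4.50×26.8×(306−476) = -20600 J.
Q = 0 for an adiabatic process, so W = −ΔU = 20600 J.
State after step 1: P = 69.6 kPa, V = 164 L, T = 306 K.
Step 2 — Isobaric: P stays 69.6 kPa; V/T = const ⇒ T₂ = 176 K, V₂ = 94.6 L.
W = PΔV = 69.6×(94.6−164) kPa·L = -4850 J.
ΔU = nCvΔT = 4.50×26.8×(176−306) = -15700 J.
Q = ΔU + W = nCpΔT = -20500 J.
Net over both steps: W = 15700 J, Q = -20500 J, ΔU = -36200 J.

15700 J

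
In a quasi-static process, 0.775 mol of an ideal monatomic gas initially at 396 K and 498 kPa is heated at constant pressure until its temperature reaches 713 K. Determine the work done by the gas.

V₁ = nRT₁/P₁ = 0.775×8.314×396/498 = 5.12 L.
Isobaric: P stays 498 kPa; V/T = const ⇒ T₂ = 713 K, V₂ = 9.23 L.
W = PΔV = 498×(9.23−5.12) kPa·L = 2040 J.

2040 J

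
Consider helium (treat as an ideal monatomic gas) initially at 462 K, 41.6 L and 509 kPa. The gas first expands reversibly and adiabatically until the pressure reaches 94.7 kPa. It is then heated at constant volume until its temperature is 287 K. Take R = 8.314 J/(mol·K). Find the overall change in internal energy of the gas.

-12000 J

n = P₁V₁/(RT₁) = 509×41.6/(8.314×462) = 5.51 mol.
Step 1 — Adiabatic: T₂/T₁ = (P₂/P₁)^((γ−1)/γ) ⇒ T₂ = 462×(0.186)^0.400 = 236 K; V₂ = 114 L.
ΔU = nCvΔT = 5.51×12.5×(236−462) = -15600 J.
Q = 0 for an adiabatic process, so W = −ΔU = 15600 J.
State after step 1: P = 94.7 kPa, V = 114 L, T = 236 K.
Step 2 — Isochoric: V stays 114 L; P/T = const ⇒ T₂ = 287 K, P₂ = 115 kPa.
W = 0 (no volume change).
ΔU = nCvΔT = 5.51×12.5×(287−236) = 3520 J.
Q = ΔU = 3520 J.
Net over both steps: W = 15600 J, Q = 3520 J, ΔU = -12000 J.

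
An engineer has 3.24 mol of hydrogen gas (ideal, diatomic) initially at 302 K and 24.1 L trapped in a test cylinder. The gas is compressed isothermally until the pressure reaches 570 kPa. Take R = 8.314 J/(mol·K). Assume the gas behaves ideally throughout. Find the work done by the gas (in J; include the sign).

-4260 J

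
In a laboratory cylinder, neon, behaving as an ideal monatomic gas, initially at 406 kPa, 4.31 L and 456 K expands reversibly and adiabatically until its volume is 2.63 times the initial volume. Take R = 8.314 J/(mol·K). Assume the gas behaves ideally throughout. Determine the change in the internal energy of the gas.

n = P₁V₁/(RT₁) = 406×4.31/(8.314×456) = 0.462 mol.
Adiabatic: TV^(γ−1) = const ⇒ T₂ = 456×(0.380)^0.667 = 239 K; PV^γ = const ⇒ P₂ = 81.0 kPa.
For an ideal gas ΔU = nCvΔT with Cv = (3/2)R = 12.5 J/(mol·K).
ΔU = 0.462×12.5×(239−456) = -1250 J.

-1250 J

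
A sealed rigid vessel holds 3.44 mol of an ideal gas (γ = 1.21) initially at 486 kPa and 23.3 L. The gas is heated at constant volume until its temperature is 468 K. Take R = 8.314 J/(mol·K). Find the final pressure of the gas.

T₁ = P₁V₁/(nR) = 486×23.3/(3.44×8.314) = 396 K.
Isochoric: V stays 23.3 L; P/T = const ⇒ T₂ = 468 K, P₂ = 574 kPa.

574 kPa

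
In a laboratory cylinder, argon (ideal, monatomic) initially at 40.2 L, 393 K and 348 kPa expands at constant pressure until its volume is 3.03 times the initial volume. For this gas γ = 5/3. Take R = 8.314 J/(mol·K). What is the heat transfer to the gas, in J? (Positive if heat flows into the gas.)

71000 J

n = P₁V₁/(RT₁) = 348×40.2/(8.314×393) = 4.28 mol.
Isobaric: P stays 348 kPa; V/T = const ⇒ T₂ = 1190 K, V₂ = 122 L.
W = PΔV = 348×(122−40.2) kPa·L = 28400 J.
ΔU = nCvΔT = 4.28×12.5×(1190−393) = 42600 J.
Q = ΔU + W = nCpΔT = 71000 J.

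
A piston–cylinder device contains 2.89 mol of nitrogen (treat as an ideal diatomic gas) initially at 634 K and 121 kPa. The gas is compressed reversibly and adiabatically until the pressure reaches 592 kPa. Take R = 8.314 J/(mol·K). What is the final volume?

V₁ = nRT₁/P₁ = 2.89×8.314×634/121 = 126 L.
Adiabatic: T₂/T₁ = (P₂/P₁)^((γ−1)/γ) ⇒ T₂ = 634×(4.89)^0.286 = 998 K; V₂ = 40.5 L.

40.5 L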